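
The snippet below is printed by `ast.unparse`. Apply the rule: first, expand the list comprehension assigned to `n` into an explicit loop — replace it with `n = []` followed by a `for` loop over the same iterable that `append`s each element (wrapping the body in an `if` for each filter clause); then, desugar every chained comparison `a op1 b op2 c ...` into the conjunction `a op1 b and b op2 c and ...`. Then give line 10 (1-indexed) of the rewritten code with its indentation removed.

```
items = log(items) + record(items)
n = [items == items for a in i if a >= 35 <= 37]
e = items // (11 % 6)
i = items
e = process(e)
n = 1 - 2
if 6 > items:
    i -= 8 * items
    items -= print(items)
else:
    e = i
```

Transformed code:
items = log(items) + record(items)
n = []
for a in i:
    if a >= 35 and 35 <= 37:
        n.append(items == items)
e = items // (11 % 6)
i = items
e = process(e)
n = 1 - 2
if 6 > items:
    i -= 8 * items
    items -= print(items)
else:
    e = i

if 6 > items:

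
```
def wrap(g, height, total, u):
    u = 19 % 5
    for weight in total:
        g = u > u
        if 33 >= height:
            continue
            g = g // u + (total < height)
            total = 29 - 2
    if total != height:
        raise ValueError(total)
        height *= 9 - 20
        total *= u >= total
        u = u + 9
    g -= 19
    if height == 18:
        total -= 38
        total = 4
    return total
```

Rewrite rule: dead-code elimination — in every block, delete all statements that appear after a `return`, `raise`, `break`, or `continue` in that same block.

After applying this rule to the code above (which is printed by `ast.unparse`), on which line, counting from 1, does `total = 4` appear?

12

Transformed code:
def wrap(g, height, total, u):
    u = 19 % 5
    for weight in total:
        g = u > u
        if 33 >= height:
            continue
    if total != height:
        raise ValueError(total)
    g -= 19
    if height == 18:
        total -= 38
        total = 4
    return total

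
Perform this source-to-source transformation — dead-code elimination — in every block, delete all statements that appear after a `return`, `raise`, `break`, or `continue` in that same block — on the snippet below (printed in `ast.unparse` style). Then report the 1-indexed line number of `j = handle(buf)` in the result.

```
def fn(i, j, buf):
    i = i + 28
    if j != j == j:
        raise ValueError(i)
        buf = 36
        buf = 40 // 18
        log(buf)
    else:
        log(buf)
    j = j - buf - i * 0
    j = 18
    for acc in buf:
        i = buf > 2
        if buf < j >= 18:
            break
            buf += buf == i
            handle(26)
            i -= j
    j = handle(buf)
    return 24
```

13

Transformed code:
def fn(i, j, buf):
    i = i + 28
    if j != j == j:
        raise ValueError(i)
    else:
        log(buf)
    j = j - buf - i * 0
    j = 18
    for acc in buf:
        i = buf > 2
        if buf < j >= 18:
            break
    j = handle(buf)
    return 24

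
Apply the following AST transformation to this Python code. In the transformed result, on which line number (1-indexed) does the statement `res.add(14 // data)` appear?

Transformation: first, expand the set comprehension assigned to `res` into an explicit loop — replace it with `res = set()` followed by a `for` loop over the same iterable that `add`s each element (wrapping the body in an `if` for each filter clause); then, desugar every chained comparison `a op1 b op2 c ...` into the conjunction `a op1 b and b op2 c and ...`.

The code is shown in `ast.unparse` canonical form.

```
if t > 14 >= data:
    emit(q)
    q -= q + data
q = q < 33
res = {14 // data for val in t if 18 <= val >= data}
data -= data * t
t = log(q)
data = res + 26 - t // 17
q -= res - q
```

Transformed code:
if t > 14 and 14 >= data:
    emit(q)
    q -= q + data
q = q < 33
res = set()
for val in t:
    if 18 <= val and val >= data:
        res.add(14 // data)
data -= data * t
t = log(q)
data = res + 26 - t // 17
q -= res - q

8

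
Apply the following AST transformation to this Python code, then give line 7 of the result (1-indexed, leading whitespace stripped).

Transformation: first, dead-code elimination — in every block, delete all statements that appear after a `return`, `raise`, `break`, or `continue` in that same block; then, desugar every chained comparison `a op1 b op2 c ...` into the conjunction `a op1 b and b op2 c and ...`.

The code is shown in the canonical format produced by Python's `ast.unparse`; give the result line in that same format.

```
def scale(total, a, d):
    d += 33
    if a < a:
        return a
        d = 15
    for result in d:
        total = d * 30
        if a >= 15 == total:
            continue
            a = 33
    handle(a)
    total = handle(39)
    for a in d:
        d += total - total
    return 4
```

if a >= 15 and 15 == total:

Transformed code:
def scale(total, a, d):
    d += 33
    if a < a:
        return a
    for result in d:
        total = d * 30
        if a >= 15 and 15 == total:
            continue
    handle(a)
    total = handle(39)
    for a in d:
        d += total - total
    return 4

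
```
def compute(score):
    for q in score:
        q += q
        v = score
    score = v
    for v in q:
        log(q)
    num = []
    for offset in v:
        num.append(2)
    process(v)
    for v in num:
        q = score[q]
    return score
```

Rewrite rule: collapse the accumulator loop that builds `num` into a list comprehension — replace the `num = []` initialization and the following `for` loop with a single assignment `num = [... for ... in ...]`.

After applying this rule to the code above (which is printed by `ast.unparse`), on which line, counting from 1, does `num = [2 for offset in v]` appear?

8

Transformed code:
def compute(score):
    for q in score:
        q += q
        v = score
    score = v
    for v in q:
        log(q)
    num = [2 for offset in v]
    process(v)
    for v in num:
        q = score[q]
    return score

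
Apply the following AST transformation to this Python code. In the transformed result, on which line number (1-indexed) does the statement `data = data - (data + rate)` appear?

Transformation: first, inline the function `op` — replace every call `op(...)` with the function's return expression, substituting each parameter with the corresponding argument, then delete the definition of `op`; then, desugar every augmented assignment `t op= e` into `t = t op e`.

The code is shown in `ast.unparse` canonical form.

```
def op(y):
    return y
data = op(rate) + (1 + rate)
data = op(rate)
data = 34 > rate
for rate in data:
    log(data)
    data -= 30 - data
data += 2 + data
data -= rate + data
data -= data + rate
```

9

Transformed code:
data = rate + (1 + rate)
data = rate
data = 34 > rate
for rate in data:
    log(data)
    data = data - (30 - data)
data = data + (2 + data)
data = data - (rate + data)
data = data - (data + rate)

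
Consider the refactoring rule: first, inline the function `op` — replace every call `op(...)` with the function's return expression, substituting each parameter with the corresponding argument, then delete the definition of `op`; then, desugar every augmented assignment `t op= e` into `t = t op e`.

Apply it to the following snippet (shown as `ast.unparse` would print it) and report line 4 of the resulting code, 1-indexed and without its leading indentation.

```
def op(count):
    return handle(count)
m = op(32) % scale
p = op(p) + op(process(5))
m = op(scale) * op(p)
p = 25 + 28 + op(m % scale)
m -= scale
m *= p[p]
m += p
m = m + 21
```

Transformed code:
m = handle(32) % scale
p = handle(p) + handle(process(5))
m = handle(scale) * handle(p)
p = 25 + 28 + handle(m % scale)
m = m - scale
m = m * p[p]
m = m + p
m = m + 21

p = 25 + 28 + handle(m % scale)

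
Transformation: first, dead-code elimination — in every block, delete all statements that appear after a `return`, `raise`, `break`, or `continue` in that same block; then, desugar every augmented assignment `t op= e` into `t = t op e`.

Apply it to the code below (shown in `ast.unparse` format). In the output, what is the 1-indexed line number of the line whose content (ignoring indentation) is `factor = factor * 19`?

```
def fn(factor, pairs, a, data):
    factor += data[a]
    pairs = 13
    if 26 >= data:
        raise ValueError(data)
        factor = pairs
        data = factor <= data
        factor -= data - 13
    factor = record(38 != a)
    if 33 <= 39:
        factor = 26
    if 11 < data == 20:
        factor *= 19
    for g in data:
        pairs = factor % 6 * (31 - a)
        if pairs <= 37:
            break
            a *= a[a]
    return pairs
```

Transformed code:
def fn(factor, pairs, a, data):
    factor = factor + data[a]
    pairs = 13
    if 26 >= data:
        raise ValueError(data)
    factor = record(38 != a)
    if 33 <= 39:
        factor = 26
    if 11 < data == 20:
        factor = factor * 19
    for g in data:
        pairs = factor % 6 * (31 - a)
        if pairs <= 37:
            break
    return pairs

10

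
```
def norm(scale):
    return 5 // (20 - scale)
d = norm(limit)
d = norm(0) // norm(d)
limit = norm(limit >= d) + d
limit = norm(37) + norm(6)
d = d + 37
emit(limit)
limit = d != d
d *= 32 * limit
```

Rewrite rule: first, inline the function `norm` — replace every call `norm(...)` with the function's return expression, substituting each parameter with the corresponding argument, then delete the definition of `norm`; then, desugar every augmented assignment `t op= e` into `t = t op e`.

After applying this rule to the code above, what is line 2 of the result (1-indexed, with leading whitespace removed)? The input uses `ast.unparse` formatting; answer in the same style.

d = 5 // (20 - 0) // (5 // (20 - d))

Transformed code:
d = 5 // (20 - limit)
d = 5 // (20 - 0) // (5 // (20 - d))
limit = 5 // (20 - (limit >= d)) + d
limit = 5 // (20 - 37) + 5 // (20 - 6)
d = d + 37
emit(limit)
limit = d != d
d = d * (32 * limit)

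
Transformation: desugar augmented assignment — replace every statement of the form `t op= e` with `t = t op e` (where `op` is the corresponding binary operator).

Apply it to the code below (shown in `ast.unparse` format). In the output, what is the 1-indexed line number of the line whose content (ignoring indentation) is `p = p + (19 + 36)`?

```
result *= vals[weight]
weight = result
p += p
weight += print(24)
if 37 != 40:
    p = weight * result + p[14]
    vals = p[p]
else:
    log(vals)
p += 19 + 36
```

Transformed code:
result = result * vals[weight]
weight = result
p = p + p
weight = weight + print(24)
if 37 != 40:
    p = weight * result + p[14]
    vals = p[p]
else:
    log(vals)
p = p + (19 + 36)

10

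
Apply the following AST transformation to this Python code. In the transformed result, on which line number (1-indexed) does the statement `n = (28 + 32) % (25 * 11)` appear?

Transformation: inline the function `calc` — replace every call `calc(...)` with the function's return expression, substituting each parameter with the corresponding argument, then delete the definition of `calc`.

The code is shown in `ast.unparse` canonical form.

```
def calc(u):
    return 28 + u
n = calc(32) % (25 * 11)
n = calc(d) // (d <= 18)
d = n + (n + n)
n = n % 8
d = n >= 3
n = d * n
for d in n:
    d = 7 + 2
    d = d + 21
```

1

Transformed code:
n = (28 + 32) % (25 * 11)
n = (28 + d) // (d <= 18)
d = n + (n + n)
n = n % 8
d = n >= 3
n = d * n
for d in n:
    d = 7 + 2
    d = d + 21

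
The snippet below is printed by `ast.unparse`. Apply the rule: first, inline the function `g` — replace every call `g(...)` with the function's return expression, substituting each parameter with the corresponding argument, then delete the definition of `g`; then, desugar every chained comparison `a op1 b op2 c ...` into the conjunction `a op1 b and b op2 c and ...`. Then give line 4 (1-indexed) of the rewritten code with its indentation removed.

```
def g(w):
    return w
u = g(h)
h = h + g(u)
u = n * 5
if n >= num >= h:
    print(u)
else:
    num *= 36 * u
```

if n >= num and num >= h:

Transformed code:
u = h
h = h + u
u = n * 5
if n >= num and num >= h:
    print(u)
else:
    num *= 36 * u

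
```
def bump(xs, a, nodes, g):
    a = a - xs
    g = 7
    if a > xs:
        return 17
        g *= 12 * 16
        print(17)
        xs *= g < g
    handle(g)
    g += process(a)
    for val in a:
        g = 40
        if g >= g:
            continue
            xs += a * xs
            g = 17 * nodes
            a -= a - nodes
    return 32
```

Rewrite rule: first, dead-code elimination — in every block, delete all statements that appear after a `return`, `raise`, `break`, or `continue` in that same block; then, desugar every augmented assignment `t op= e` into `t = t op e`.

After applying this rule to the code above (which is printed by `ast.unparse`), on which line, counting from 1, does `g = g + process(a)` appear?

7

Transformed code:
def bump(xs, a, nodes, g):
    a = a - xs
    g = 7
    if a > xs:
        return 17
    handle(g)
    g = g + process(a)
    for val in a:
        g = 40
        if g >= g:
            continue
    return 32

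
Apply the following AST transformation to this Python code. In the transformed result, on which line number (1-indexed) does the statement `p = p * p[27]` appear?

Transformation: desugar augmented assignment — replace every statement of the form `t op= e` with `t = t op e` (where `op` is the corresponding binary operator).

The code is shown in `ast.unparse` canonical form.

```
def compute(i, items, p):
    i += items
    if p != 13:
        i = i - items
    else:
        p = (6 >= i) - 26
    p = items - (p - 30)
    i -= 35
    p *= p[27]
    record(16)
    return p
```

Transformed code:
def compute(i, items, p):
    i = i + items
    if p != 13:
        i = i - items
    else:
        p = (6 >= i) - 26
    p = items - (p - 30)
    i = i - 35
    p = p * p[27]
    record(16)
    return p

9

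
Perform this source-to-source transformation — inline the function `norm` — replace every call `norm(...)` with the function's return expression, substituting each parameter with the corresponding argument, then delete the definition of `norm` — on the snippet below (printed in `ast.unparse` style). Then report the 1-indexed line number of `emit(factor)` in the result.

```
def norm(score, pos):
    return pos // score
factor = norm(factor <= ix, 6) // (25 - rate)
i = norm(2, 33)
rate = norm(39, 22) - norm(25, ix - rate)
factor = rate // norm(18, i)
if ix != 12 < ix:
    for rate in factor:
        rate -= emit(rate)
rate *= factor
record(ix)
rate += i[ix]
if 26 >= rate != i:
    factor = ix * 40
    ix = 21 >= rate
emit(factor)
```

Transformed code:
factor = 6 // (factor <= ix) // (25 - rate)
i = 33 // 2
rate = 22 // 39 - (ix - rate) // 25
factor = rate // (i // 18)
if ix != 12 < ix:
    for rate in factor:
        rate -= emit(rate)
rate *= factor
record(ix)
rate += i[ix]
if 26 >= rate != i:
    factor = ix * 40
    ix = 21 >= rate
emit(factor)

14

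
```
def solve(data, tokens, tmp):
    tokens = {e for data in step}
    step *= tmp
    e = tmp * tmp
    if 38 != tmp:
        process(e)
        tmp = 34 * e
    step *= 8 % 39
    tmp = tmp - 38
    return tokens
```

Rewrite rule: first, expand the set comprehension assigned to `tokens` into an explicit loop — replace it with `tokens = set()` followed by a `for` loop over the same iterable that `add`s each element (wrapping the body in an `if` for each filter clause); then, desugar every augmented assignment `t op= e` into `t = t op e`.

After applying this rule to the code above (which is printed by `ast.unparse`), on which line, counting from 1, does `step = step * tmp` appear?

5

Transformed code:
def solve(data, tokens, tmp):
    tokens = set()
    for data in step:
        tokens.add(e)
    step = step * tmp
    e = tmp * tmp
    if 38 != tmp:
        process(e)
        tmp = 34 * e
    step = step * (8 % 39)
    tmp = tmp - 38
    return tokens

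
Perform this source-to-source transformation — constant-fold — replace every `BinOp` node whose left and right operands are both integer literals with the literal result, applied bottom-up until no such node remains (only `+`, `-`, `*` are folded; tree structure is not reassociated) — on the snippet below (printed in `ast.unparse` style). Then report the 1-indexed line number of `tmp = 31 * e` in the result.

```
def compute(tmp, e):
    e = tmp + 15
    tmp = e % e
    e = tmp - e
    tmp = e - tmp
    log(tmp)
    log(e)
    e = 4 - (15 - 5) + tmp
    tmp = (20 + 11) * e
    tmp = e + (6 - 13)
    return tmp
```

Transformed code:
def compute(tmp, e):
    e = tmp + 15
    tmp = e % e
    e = tmp - e
    tmp = e - tmp
    log(tmp)
    log(e)
    e = -6 + tmp
    tmp = 31 * e
    tmp = e + -7
    return tmp

9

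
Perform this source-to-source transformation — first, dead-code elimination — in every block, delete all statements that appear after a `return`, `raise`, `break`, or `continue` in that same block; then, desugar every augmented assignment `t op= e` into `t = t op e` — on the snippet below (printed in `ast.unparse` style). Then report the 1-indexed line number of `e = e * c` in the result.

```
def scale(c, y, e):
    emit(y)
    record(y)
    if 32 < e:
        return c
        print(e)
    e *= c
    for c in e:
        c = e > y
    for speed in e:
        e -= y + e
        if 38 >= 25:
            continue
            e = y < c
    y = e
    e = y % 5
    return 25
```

Transformed code:
def scale(c, y, e):
    emit(y)
    record(y)
    if 32 < e:
        return c
    e = e * c
    for c in e:
        c = e > y
    for speed in e:
        e = e - (y + e)
        if 38 >= 25:
            continue
    y = e
    e = y % 5
    return 25

6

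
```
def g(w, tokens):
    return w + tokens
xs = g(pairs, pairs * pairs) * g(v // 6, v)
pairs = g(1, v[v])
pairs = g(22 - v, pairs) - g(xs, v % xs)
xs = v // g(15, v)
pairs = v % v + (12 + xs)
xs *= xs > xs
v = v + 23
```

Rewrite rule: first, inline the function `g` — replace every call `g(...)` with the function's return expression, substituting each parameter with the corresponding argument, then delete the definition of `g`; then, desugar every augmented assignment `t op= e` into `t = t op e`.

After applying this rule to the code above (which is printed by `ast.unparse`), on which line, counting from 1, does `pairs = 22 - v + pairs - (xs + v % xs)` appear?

Transformed code:
xs = (pairs + pairs * pairs) * (v // 6 + v)
pairs = 1 + v[v]
pairs = 22 - v + pairs - (xs + v % xs)
xs = v // (15 + v)
pairs = v % v + (12 + xs)
xs = xs * (xs > xs)
v = v + 23

3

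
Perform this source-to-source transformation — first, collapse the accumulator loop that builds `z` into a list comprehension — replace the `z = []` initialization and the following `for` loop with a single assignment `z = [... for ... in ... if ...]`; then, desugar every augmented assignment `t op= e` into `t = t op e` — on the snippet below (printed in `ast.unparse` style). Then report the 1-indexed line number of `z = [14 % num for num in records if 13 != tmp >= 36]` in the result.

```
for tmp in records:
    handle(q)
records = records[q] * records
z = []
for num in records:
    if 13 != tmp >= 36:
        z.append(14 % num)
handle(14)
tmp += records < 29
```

4

Transformed code:
for tmp in records:
    handle(q)
records = records[q] * records
z = [14 % num for num in records if 13 != tmp >= 36]
handle(14)
tmp = tmp + (records < 29)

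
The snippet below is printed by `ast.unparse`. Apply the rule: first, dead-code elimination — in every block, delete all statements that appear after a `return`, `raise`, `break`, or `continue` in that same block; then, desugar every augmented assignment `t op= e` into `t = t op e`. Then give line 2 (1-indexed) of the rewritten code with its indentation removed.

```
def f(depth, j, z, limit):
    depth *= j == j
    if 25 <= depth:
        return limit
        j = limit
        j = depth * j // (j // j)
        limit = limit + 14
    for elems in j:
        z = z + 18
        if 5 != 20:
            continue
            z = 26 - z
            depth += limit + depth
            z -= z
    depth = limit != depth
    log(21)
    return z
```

depth = depth * (j == j)

Transformed code:
def f(depth, j, z, limit):
    depth = depth * (j == j)
    if 25 <= depth:
        return limit
    for elems in j:
        z = z + 18
        if 5 != 20:
            continue
    depth = limit != depth
    log(21)
    return z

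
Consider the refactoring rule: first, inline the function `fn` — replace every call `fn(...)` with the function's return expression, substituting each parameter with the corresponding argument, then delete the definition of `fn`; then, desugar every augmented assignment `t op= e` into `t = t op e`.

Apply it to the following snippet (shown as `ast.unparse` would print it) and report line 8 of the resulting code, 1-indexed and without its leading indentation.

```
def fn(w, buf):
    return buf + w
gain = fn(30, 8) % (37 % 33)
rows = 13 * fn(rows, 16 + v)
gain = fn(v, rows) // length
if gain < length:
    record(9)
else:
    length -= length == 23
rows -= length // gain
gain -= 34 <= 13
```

rows = rows - length // gain

Transformed code:
gain = (8 + 30) % (37 % 33)
rows = 13 * (16 + v + rows)
gain = (rows + v) // length
if gain < length:
    record(9)
else:
    length = length - (length == 23)
rows = rows - length // gain
gain = gain - (34 <= 13)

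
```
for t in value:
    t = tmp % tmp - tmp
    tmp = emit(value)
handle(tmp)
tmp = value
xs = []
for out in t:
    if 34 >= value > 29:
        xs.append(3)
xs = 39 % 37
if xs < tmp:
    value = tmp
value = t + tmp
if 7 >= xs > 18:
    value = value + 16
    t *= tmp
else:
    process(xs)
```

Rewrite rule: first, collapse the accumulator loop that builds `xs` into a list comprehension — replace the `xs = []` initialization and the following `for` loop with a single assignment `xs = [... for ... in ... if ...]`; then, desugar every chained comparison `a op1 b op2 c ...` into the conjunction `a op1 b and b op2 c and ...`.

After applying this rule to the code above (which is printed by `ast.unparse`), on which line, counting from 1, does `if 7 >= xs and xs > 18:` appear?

Transformed code:
for t in value:
    t = tmp % tmp - tmp
    tmp = emit(value)
handle(tmp)
tmp = value
xs = [3 for out in t if 34 >= value and value > 29]
xs = 39 % 37
if xs < tmp:
    value = tmp
value = t + tmp
if 7 >= xs and xs > 18:
    value = value + 16
    t *= tmp
else:
    process(xs)

11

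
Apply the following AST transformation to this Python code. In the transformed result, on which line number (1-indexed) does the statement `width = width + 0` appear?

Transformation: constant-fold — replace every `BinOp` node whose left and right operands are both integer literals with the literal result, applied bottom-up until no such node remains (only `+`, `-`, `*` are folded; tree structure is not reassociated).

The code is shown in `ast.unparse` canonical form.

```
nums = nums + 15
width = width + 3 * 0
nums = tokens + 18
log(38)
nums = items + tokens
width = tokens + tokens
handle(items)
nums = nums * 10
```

2

Transformed code:
nums = nums + 15
width = width + 0
nums = tokens + 18
log(38)
nums = items + tokens
width = tokens + tokens
handle(items)
nums = nums * 10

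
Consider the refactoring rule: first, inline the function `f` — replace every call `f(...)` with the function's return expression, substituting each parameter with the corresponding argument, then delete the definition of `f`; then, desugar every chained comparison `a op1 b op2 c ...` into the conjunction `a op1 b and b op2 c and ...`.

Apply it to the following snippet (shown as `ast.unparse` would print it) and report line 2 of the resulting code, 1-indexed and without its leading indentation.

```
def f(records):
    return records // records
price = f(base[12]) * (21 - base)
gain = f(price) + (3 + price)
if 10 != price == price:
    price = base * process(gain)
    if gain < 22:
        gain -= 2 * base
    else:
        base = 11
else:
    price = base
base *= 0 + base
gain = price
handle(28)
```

Transformed code:
price = base[12] // base[12] * (21 - base)
gain = price // price + (3 + price)
if 10 != price and price == price:
    price = base * process(gain)
    if gain < 22:
        gain -= 2 * base
    else:
        base = 11
else:
    price = base
base *= 0 + base
gain = price
handle(28)

gain = price // price + (3 + price)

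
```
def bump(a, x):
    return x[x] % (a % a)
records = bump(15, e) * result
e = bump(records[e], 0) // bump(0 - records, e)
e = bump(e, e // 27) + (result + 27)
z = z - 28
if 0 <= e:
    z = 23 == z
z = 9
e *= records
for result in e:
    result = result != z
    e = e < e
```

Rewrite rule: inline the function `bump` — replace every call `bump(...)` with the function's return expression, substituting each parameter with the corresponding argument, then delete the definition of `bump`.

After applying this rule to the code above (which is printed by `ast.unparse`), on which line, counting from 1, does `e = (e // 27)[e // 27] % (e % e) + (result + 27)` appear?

Transformed code:
records = e[e] % (15 % 15) * result
e = 0[0] % (records[e] % records[e]) // (e[e] % ((0 - records) % (0 - records)))
e = (e // 27)[e // 27] % (e % e) + (result + 27)
z = z - 28
if 0 <= e:
    z = 23 == z
z = 9
e *= records
for result in e:
    result = result != z
    e = e < e

3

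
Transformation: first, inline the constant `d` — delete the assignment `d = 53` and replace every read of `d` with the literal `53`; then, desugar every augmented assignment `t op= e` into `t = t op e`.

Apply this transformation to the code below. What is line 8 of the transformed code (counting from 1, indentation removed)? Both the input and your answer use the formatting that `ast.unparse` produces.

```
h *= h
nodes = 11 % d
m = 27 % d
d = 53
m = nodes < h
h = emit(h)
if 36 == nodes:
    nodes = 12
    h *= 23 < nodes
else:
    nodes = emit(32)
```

h = h * (23 < nodes)

Transformed code:
h = h * h
nodes = 11 % 53
m = 27 % 53
m = nodes < h
h = emit(h)
if 36 == nodes:
    nodes = 12
    h = h * (23 < nodes)
else:
    nodes = emit(32)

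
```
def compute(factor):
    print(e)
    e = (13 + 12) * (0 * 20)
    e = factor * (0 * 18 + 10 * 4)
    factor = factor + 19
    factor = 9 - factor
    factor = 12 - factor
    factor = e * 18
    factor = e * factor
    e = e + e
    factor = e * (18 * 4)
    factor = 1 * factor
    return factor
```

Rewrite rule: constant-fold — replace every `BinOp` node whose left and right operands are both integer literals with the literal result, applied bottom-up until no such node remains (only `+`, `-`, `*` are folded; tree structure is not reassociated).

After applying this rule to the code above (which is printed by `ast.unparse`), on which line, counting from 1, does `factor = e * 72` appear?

Transformed code:
def compute(factor):
    print(e)
    e = 0
    e = factor * 40
    factor = factor + 19
    factor = 9 - factor
    factor = 12 - factor
    factor = e * 18
    factor = e * factor
    e = e + e
    factor = e * 72
    factor = 1 * factor
    return factor

11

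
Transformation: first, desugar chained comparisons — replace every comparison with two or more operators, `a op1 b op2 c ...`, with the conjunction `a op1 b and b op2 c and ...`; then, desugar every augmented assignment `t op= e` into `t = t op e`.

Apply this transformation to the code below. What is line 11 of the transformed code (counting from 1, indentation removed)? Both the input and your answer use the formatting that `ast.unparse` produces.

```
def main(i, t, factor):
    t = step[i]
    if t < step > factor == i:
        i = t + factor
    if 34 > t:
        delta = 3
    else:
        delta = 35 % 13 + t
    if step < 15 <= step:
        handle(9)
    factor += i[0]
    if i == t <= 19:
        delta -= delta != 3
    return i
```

factor = factor + i[0]

Transformed code:
def main(i, t, factor):
    t = step[i]
    if t < step and step > factor and (factor == i):
        i = t + factor
    if 34 > t:
        delta = 3
    else:
        delta = 35 % 13 + t
    if step < 15 and 15 <= step:
        handle(9)
    factor = factor + i[0]
    if i == t and t <= 19:
        delta = delta - (delta != 3)
    return i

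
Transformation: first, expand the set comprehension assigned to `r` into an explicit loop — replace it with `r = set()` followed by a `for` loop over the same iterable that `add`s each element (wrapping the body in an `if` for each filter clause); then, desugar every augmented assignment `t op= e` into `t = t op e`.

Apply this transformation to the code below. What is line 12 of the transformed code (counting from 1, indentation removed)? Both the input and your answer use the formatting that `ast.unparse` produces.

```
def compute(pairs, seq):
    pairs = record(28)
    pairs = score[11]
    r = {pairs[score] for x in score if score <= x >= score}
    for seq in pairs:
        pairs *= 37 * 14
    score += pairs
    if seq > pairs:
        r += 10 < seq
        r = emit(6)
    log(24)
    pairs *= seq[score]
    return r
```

r = r + (10 < seq)

Transformed code:
def compute(pairs, seq):
    pairs = record(28)
    pairs = score[11]
    r = set()
    for x in score:
        if score <= x >= score:
            r.add(pairs[score])
    for seq in pairs:
        pairs = pairs * (37 * 14)
    score = score + pairs
    if seq > pairs:
        r = r + (10 < seq)
        r = emit(6)
    log(24)
    pairs = pairs * seq[score]
    return r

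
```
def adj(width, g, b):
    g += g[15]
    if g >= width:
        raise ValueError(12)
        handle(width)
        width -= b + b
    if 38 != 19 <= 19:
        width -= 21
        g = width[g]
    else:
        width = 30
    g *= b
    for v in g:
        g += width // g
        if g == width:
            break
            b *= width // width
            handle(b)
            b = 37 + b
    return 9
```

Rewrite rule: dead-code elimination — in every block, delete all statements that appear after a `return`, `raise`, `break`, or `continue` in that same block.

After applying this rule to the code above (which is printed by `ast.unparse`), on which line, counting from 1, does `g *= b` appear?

10

Transformed code:
def adj(width, g, b):
    g += g[15]
    if g >= width:
        raise ValueError(12)
    if 38 != 19 <= 19:
        width -= 21
        g = width[g]
    else:
        width = 30
    g *= b
    for v in g:
        g += width // g
        if g == width:
            break
    return 9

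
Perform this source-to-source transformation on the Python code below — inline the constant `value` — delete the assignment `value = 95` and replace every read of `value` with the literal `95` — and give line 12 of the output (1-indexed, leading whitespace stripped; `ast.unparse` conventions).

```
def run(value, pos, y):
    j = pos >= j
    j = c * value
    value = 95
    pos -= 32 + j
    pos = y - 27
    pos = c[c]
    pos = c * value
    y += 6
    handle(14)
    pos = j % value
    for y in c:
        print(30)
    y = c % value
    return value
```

print(30)

Transformed code:
def run(value, pos, y):
    j = pos >= j
    j = c * 95
    pos -= 32 + j
    pos = y - 27
    pos = c[c]
    pos = c * 95
    y += 6
    handle(14)
    pos = j % 95
    for y in c:
        print(30)
    y = c % 95
    return 95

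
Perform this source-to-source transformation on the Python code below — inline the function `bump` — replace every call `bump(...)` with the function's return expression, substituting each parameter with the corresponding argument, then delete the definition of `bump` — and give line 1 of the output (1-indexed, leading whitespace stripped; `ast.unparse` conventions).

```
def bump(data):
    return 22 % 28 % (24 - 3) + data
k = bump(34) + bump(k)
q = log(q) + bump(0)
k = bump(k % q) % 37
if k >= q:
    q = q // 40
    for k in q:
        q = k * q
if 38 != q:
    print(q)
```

Transformed code:
k = 22 % 28 % (24 - 3) + 34 + (22 % 28 % (24 - 3) + k)
q = log(q) + (22 % 28 % (24 - 3) + 0)
k = (22 % 28 % (24 - 3) + k % q) % 37
if k >= q:
    q = q // 40
    for k in q:
        q = k * q
if 38 != q:
    print(q)

k = 22 % 28 % (24 - 3) + 34 + (22 % 28 % (24 - 3) + k)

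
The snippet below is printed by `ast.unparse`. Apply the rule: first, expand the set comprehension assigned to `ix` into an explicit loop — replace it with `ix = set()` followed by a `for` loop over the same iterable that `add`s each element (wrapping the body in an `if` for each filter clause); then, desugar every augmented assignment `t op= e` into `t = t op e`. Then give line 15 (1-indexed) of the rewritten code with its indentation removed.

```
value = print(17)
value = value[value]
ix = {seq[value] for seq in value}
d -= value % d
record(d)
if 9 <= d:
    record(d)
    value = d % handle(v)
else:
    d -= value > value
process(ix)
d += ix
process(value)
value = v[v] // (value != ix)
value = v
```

process(value)

Transformed code:
value = print(17)
value = value[value]
ix = set()
for seq in value:
    ix.add(seq[value])
d = d - value % d
record(d)
if 9 <= d:
    record(d)
    value = d % handle(v)
else:
    d = d - (value > value)
process(ix)
d = d + ix
process(value)
value = v[v] // (value != ix)
value = v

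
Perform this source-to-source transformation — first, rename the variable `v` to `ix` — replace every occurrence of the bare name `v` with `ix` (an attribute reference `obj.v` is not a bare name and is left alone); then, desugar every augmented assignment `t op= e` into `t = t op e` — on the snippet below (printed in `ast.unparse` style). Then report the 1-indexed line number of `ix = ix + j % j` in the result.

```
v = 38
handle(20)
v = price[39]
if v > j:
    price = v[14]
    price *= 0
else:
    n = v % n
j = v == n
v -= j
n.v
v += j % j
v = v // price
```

Transformed code:
ix = 38
handle(20)
ix = price[39]
if ix > j:
    price = ix[14]
    price = price * 0
else:
    n = ix % n
j = ix == n
ix = ix - j
n.v
ix = ix + j % j
ix = ix // price

12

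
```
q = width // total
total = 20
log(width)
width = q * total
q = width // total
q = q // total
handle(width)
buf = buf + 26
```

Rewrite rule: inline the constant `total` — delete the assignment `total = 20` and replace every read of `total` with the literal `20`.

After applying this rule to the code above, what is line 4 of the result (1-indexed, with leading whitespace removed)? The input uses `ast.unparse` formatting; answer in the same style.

Transformed code:
q = width // 20
log(width)
width = q * 20
q = width // 20
q = q // 20
handle(width)
buf = buf + 26

q = width // 20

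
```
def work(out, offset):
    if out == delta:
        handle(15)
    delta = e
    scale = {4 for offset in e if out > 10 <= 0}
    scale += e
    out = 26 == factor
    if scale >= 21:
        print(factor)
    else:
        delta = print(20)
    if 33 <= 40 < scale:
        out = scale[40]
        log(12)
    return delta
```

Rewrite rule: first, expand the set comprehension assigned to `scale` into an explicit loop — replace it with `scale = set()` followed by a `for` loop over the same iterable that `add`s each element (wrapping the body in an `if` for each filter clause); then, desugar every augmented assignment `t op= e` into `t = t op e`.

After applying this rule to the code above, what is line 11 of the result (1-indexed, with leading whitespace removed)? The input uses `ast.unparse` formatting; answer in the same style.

if scale >= 21:

Transformed code:
def work(out, offset):
    if out == delta:
        handle(15)
    delta = e
    scale = set()
    for offset in e:
        if out > 10 <= 0:
            scale.add(4)
    scale = scale + e
    out = 26 == factor
    if scale >= 21:
        print(factor)
    else:
        delta = print(20)
    if 33 <= 40 < scale:
        out = scale[40]
        log(12)
    return delta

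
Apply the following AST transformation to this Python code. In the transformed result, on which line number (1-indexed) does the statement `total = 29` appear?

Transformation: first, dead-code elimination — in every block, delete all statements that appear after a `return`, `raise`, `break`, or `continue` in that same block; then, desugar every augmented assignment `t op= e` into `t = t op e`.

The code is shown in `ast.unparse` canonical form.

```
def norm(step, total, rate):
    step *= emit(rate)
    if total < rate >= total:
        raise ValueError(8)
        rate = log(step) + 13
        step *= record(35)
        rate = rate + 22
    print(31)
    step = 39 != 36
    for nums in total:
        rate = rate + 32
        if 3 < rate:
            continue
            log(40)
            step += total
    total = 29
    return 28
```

Transformed code:
def norm(step, total, rate):
    step = step * emit(rate)
    if total < rate >= total:
        raise ValueError(8)
    print(31)
    step = 39 != 36
    for nums in total:
        rate = rate + 32
        if 3 < rate:
            continue
    total = 29
    return 28

11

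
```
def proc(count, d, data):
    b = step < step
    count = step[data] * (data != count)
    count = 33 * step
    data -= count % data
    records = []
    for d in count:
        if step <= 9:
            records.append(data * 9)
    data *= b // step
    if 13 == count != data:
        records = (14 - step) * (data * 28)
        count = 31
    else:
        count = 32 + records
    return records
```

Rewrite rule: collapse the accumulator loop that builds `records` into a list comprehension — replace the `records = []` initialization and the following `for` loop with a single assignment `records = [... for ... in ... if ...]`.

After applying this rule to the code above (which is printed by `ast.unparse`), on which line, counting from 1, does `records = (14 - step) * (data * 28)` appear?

9

Transformed code:
def proc(count, d, data):
    b = step < step
    count = step[data] * (data != count)
    count = 33 * step
    data -= count % data
    records = [data * 9 for d in count if step <= 9]
    data *= b // step
    if 13 == count != data:
        records = (14 - step) * (data * 28)
        count = 31
    else:
        count = 32 + records
    return records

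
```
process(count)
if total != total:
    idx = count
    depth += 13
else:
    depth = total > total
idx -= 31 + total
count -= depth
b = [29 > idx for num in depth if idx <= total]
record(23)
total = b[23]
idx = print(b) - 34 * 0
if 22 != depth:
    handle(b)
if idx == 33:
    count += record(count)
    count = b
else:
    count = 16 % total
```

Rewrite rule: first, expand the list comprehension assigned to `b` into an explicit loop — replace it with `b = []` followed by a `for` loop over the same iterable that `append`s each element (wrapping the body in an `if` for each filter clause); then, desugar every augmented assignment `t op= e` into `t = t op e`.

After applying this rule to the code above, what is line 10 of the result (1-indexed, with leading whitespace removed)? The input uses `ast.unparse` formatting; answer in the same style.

for num in depth:

Transformed code:
process(count)
if total != total:
    idx = count
    depth = depth + 13
else:
    depth = total > total
idx = idx - (31 + total)
count = count - depth
b = []
for num in depth:
    if idx <= total:
        b.append(29 > idx)
record(23)
total = b[23]
idx = print(b) - 34 * 0
if 22 != depth:
    handle(b)
if idx == 33:
    count = count + record(count)
    count = b
else:
    count = 16 % total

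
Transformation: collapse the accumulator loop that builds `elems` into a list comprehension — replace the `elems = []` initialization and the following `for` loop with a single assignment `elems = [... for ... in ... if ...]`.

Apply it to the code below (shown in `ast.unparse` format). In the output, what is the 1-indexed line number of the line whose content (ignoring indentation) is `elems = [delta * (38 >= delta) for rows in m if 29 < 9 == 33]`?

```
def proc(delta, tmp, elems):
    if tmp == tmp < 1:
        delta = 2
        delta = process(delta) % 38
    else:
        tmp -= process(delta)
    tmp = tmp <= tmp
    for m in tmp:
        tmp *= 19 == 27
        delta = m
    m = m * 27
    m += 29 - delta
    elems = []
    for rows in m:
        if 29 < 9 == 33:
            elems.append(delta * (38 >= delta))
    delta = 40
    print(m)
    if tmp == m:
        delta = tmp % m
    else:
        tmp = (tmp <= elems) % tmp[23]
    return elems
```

Transformed code:
def proc(delta, tmp, elems):
    if tmp == tmp < 1:
        delta = 2
        delta = process(delta) % 38
    else:
        tmp -= process(delta)
    tmp = tmp <= tmp
    for m in tmp:
        tmp *= 19 == 27
        delta = m
    m = m * 27
    m += 29 - delta
    elems = [delta * (38 >= delta) for rows in m if 29 < 9 == 33]
    delta = 40
    print(m)
    if tmp == m:
        delta = tmp % m
    else:
        tmp = (tmp <= elems) % tmp[23]
    return elems

13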